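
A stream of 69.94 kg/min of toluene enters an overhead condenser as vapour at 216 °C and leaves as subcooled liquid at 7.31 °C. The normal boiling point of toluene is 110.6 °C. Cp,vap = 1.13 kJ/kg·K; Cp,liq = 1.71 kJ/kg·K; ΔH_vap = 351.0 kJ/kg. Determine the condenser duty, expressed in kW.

vapour 216→110.6 °C: -119.1 kJ/kg
condensation at 110.6 °C: -351 kJ/kg
liquid 110.6→7.31 °C: -176.63 kJ/kg
Δh = -119.1 + -351 + -176.63 = -646.73 kJ/kg
Q = ṁ·Δh = 69.94 kg/min × -646.73 kJ/kg = -45232 kJ/min
|Q| = 753.87 kW

Q_c = 754 kW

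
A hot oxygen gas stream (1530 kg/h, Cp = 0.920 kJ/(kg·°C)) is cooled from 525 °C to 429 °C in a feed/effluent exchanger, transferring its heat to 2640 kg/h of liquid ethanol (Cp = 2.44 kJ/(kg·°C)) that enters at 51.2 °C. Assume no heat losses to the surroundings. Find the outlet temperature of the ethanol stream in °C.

T_c,out = 72.2 °C

Heat released by hot stream: Q = 1530 × 0.920 × (525 − 429) = 135130 kJ/h
Energy balance on cold side (adiabatic exchanger): Q = ṁ_c·Cp_c·(T_c,out − T_c,in)
T_c,out = 51.2 + 135130/(2640 × 2.44) = 72.178 °C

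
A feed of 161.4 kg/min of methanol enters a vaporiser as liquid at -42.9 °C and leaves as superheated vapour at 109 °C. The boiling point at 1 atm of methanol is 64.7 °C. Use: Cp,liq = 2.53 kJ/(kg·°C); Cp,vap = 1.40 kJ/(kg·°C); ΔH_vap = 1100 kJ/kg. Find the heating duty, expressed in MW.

Q = 3.86 MW

liquid -42.9→64.7 °C: 272.23 kJ/kg
vaporisation at 64.7 °C: 1100 kJ/kg
vapour 64.7→109 °C: 62.02 kJ/kg
Δh = 272.23 + 1100 + 62.02 = 1434.2 kJ/kg
Q = ṁ·Δh = 161.4 kg/min × 1434.2 kJ/kg = 231490 kJ/min
|Q| = 3858.1 kW = 3.8581 MW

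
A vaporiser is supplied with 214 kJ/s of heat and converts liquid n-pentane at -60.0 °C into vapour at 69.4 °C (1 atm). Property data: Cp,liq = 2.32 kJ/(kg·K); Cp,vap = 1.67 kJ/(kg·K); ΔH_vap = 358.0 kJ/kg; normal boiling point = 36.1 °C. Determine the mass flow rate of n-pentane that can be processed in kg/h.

ṁ = 1210 kg/h

Δh = 2.32×(36.1−-60.0) + 358.0 + 1.67×(69.4−36.1) = 636.56 kJ/kg
Q = 214 kJ/s = 214 kJ/s = 770400 kJ/h
ṁ = Q/Δh = 770400 / 636.56 = 1210.2 kg/h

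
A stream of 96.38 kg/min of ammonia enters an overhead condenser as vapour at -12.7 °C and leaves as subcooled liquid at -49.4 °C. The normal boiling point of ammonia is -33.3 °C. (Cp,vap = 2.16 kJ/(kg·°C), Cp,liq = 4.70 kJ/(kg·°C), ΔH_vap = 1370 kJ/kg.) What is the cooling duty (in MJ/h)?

Q_c = 8620 MJ/h

vapour -12.7→-33.3 °C: -44.496 kJ/kg
condensation at -33.3 °C: -1370 kJ/kg
liquid -33.3→-49.4 °C: -75.67 kJ/kg
Δh = -44.496 + -1370 + -75.67 = -1490.2 kJ/kg
Q = ṁ·Δh = 96.38 kg/min × -1490.2 kJ/kg = -143620 kJ/min
|Q| = 2393.7 kW = 8617.3 MJ/h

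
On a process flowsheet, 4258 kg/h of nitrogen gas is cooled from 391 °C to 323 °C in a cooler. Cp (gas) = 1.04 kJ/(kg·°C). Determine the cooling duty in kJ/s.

Q_c = 83.6 kJ/s

Q = ṁ·Cp·ΔT = 4258 × 1.04 × (323 − 391) = -301130 kJ/h
Converting: 301130 / 3600 s = 83.646 kW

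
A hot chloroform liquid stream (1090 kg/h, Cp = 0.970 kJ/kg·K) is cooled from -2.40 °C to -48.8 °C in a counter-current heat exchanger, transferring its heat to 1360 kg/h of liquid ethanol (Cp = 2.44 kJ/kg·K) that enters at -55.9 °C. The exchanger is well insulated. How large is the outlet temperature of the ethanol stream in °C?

T_c,out = -41.1 °C

Heat released by hot stream: Q = 1090 × 0.970 × (-2.40 − -48.8) = 49059 kJ/h
Energy balance on cold side (adiabatic exchanger): Q = ṁ_c·Cp_c·(T_c,out − T_c,in)
T_c,out = -55.9 + 49059/(1360 × 2.44) = -41.116 °C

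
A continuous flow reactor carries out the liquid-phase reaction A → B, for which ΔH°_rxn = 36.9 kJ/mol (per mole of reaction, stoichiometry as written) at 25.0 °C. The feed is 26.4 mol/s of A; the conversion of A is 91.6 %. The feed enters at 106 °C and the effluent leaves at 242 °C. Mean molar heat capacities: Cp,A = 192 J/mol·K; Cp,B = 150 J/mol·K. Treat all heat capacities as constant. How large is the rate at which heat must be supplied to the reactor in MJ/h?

Q_in = 4900 MJ/h

Extent of reaction ξ = 0.916 × 26.4 = 24.182 mol/s
Reaction term: ξ·ΔH°_rxn = 24.182 × 36.9 = 892.33 kJ/s
Sensible, feed 106→25 °C: -410.57 kJ/s
Outlet flows (mol/s): A 2.2176, B 24.182
Sensible, products 25→242 °C: 879.53 kJ/s
Q = ΔH = 1361.3 kJ/s = 1361.3 kW
Heat supplied = 4900.6 MJ/h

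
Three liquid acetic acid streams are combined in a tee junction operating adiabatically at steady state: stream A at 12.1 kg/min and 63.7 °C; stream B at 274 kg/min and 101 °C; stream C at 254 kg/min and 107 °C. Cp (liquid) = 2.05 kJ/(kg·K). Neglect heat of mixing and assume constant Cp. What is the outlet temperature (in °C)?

T_out = 103 °C

No heat crosses the boundary, so H_out = H_in.
Σ ṁᵢCp,ᵢTᵢ = 12.1×2.05×63.7 + 274×2.05×101 + 254×2.05×107 = 114030
Σ ṁᵢCp,ᵢ = 12.1×2.05 + 274×2.05 + 254×2.05 = 1107.2
T_out = 114030 / 1107.2 = 102.99 °C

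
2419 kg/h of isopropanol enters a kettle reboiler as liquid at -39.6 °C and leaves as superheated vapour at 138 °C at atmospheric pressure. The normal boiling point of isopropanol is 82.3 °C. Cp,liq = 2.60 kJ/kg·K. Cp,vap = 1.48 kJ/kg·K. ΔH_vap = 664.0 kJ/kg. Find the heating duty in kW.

Q = 715 kW

liquid -39.6→82.3 °C: 316.94 kJ/kg
vaporisation at 82.3 °C: 664 kJ/kg
vapour 82.3→138 °C: 82.436 kJ/kg
Δh = 316.94 + 664 + 82.436 = 1063.4 kJ/kg
Q = ṁ·Δh = 2419 kg/h × 1063.4 kJ/kg = 2.5723e+06 kJ/h
|Q| = 714.53 kW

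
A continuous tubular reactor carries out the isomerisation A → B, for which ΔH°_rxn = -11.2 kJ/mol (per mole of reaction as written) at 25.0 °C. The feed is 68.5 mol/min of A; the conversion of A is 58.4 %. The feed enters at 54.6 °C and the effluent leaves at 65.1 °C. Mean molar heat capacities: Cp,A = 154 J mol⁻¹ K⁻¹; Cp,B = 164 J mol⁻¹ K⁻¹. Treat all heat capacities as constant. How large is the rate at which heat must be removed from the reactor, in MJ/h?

Extent of reaction ξ = 0.584 × 68.5 = 40.004 mol/min
Reaction term: ξ·ΔH°_rxn = 40.004 × -11.2 = -448.04 kJ/min
Sensible, feed 54.6→25 °C: -312.25 kJ/min
Outlet flows (mol/min): A 28.496, B 40.004
Sensible, products 25→65.1 °C: 439.06 kJ/min
Q = ΔH = -321.24 kJ/min = -5.354 kW
Heat removed = 19.274 MJ/h

Q_out = 19.3 MJ/h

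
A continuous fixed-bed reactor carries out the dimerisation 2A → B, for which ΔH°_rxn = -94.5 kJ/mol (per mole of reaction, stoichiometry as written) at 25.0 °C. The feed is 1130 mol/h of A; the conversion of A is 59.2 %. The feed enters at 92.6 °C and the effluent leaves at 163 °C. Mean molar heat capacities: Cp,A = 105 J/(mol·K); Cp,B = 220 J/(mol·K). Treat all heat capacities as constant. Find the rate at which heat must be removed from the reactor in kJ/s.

Extent of reaction ξ = 0.592 × 1130 / 2 = 334.48 mol/h
Reaction term: ξ·ΔH°_rxn = 334.48 × -94.5 = -31608 kJ/h
Sensible, feed 92.6→25 °C: -8020.7 kJ/h
Outlet flows (mol/h): A 461.04, B 334.48
Sensible, products 25→163 °C: 16835 kJ/h
Q = ΔH = -22794 kJ/h = -6.3316 kW
Heat removed = 6.3316 kJ/s

Q_out = 6.33 kJ/s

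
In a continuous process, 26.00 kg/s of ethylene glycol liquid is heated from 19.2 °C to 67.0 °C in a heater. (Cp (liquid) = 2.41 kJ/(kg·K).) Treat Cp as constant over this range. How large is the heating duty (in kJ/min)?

Q = 180000 kJ/min

Q = ṁ·Cp·ΔT = 26.00 × 2.41 × (67.0 − 19.2) = 2995.1 kJ/s
Heating duty = 179710 kJ/min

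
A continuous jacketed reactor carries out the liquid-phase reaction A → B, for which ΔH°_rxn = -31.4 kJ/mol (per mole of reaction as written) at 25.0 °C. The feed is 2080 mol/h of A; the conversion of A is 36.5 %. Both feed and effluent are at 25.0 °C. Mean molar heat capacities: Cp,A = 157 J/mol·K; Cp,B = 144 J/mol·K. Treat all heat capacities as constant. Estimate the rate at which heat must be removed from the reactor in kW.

Extent of reaction ξ = 0.365 × 2080 = 759.2 mol/h
Reaction term: ξ·ΔH°_rxn = 759.2 × -31.4 = -23839 kJ/h
Q = ΔH = -23839 kJ/h = -6.6219 kW
Heat removed = 6.6219 kW

Q_out = 6.62 kW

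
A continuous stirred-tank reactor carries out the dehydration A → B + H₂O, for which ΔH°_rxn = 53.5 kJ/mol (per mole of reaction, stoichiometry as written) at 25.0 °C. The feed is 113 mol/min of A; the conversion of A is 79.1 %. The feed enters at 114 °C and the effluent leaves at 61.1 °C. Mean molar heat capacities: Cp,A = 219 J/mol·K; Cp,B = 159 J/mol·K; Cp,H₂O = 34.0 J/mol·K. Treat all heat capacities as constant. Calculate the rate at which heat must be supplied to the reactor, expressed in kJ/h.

Q_in = 203000 kJ/h

Extent of reaction ξ = 0.791 × 113 = 89.383 mol/min
Reaction term: ξ·ΔH°_rxn = 89.383 × 53.5 = 4782 kJ/min
Sensible, feed 114→25 °C: -2202.5 kJ/min
Outlet flows (mol/min): A 23.617, B 89.383, H₂O 89.383
Sensible, products 25→61.1 °C: 809.47 kJ/min
Q = ΔH = 3389 kJ/min = 56.483 kW
Heat supplied = 203340 kJ/h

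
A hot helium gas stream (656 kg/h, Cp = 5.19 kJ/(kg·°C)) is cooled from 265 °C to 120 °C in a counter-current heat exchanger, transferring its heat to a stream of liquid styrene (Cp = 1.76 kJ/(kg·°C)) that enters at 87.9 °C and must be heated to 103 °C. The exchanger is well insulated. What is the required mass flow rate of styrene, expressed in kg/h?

Heat released by hot stream: Q = 656 × 5.19 × (265 − 120) = 493670 kJ/h
Energy balance on cold side (adiabatic exchanger): Q = ṁ_c·Cp_c·(T_c,out − T_c,in)
ṁ_c = 493670 / [1.76 × (103 − 87.9)] = 18576 kg/h

ṁ_c = 18600 kg/h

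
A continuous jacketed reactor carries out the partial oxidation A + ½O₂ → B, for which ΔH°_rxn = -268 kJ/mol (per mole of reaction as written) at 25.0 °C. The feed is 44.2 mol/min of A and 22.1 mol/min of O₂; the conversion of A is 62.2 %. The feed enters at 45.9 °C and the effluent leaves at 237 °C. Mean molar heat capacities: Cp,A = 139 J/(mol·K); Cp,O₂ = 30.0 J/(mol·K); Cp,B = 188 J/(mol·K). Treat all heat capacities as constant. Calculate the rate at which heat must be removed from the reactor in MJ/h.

Extent of reaction ξ = 0.622 × 44.2 = 27.492 mol/min
Reaction term: ξ·ΔH°_rxn = 27.492 × -268 = -7368 kJ/min
Sensible, feed 45.9→25 °C: -142.26 kJ/min
Outlet flows (mol/min): A 16.708, O₂ 8.3538, B 27.492
Sensible, products 25→237 °C: 1641.2 kJ/min
Q = ΔH = -5869 kJ/min = -97.817 kW
Heat removed = 352.14 MJ/h

Q_out = 352 MJ/h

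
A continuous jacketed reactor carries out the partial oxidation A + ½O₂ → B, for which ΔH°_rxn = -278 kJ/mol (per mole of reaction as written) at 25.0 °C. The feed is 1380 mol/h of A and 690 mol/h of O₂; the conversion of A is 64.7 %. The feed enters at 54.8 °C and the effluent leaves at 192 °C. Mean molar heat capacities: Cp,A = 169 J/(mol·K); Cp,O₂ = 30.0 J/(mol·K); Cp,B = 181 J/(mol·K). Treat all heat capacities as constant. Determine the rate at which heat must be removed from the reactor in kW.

Q_out = 59.4 kW

Extent of reaction ξ = 0.647 × 1380 = 892.86 mol/h
Reaction term: ξ·ΔH°_rxn = 892.86 × -278 = -248220 kJ/h
Sensible, feed 54.8→25 °C: -7566.8 kJ/h
Outlet flows (mol/h): A 487.14, O₂ 243.57, B 892.86
Sensible, products 25→192 °C: 41957 kJ/h
Q = ΔH = -213820 kJ/h = -59.396 kW
Heat removed = 59.396 kW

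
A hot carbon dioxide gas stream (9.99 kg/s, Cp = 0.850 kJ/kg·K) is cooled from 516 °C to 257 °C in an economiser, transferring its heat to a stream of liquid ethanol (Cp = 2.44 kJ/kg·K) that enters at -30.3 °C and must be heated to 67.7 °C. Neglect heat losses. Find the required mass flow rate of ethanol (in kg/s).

ṁ_c = 9.20 kg/s

Heat released by hot stream: Q = 9.99 × 0.850 × (516 − 257) = 2199.3 kJ/s
Energy balance on cold side (adiabatic exchanger): Q = ṁ_c·Cp_c·(T_c,out − T_c,in)
ṁ_c = 2199.3 / [2.44 × (67.7 − -30.3)] = 9.1975 kg/s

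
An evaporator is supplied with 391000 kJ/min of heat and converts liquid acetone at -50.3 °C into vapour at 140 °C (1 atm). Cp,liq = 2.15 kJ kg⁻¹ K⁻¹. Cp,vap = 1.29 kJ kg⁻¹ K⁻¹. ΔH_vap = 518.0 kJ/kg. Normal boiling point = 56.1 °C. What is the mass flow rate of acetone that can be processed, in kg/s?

ṁ = 7.62 kg/s

Δh = 2.15×(56.1−-50.3) + 518.0 + 1.29×(140−56.1) = 854.99 kJ/kg
Q = 391000 kJ/min = 6516.7 kJ/s = 6516.7 kJ/s
ṁ = Q/Δh = 6516.7 / 854.99 = 7.6219 kg/s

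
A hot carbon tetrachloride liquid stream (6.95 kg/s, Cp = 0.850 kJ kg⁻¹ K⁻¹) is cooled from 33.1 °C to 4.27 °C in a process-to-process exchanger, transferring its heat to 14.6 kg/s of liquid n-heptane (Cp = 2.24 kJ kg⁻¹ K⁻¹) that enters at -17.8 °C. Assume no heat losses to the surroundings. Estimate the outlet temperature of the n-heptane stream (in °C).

T_c,out = -12.6 °C

Heat released by hot stream: Q = 6.95 × 0.850 × (33.1 − 4.27) = 170.31 kJ/s
Energy balance on cold side (adiabatic exchanger): Q = ṁ_c·Cp_c·(T_c,out − T_c,in)
T_c,out = -17.8 + 170.31/(14.6 × 2.24) = -12.592 °C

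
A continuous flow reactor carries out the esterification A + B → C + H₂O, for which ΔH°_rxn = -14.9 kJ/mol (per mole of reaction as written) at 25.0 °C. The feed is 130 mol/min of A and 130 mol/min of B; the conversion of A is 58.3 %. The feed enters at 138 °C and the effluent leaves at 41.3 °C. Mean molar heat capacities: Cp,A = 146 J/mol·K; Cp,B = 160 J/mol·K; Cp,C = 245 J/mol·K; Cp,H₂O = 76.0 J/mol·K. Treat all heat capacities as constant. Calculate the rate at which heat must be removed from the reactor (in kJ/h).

Extent of reaction ξ = 0.583 × 130 = 75.79 mol/min
Reaction term: ξ·ΔH°_rxn = 75.79 × -14.9 = -1129.3 kJ/min
Sensible, feed 138→25 °C: -4495.1 kJ/min
Outlet flows (mol/min): A 54.21, B 54.21, C 75.79, H₂O 75.79
Sensible, products 25→41.3 °C: 666.94 kJ/min
Q = ΔH = -4957.5 kJ/min = -82.624 kW
Heat removed = 297450 kJ/h

Q_out = 297000 kJ/h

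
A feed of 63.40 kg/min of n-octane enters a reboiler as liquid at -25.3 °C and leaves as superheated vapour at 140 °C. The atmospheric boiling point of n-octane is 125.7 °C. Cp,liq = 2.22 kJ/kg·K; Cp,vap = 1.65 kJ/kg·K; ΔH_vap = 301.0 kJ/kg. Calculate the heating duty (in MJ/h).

Q = 2510 MJ/h

liquid -25.3→125.7 °C: 335.22 kJ/kg
vaporisation at 125.7 °C: 301 kJ/kg
vapour 125.7→140 °C: 23.595 kJ/kg
Δh = 335.22 + 301 + 23.595 = 659.82 kJ/kg
Q = ṁ·Δh = 63.40 kg/min × 659.82 kJ/kg = 41832 kJ/min
|Q| = 697.2 kW = 2509.9 MJ/h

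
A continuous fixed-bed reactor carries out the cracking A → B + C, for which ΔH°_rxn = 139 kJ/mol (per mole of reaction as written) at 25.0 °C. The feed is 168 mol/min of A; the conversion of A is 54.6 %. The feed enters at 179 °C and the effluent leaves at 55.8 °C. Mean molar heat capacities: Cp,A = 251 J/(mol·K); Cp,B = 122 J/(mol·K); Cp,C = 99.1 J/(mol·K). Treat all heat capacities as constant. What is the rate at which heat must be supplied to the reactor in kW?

Extent of reaction ξ = 0.546 × 168 = 91.728 mol/min
Reaction term: ξ·ΔH°_rxn = 91.728 × 139 = 12750 kJ/min
Sensible, feed 179→25 °C: -6493.9 kJ/min
Outlet flows (mol/min): A 76.272, B 91.728, C 91.728
Sensible, products 25→55.8 °C: 1214.3 kJ/min
Q = ΔH = 7470.6 kJ/min = 124.51 kW
Heat supplied = 124.51 kW

Q_in = 125 kW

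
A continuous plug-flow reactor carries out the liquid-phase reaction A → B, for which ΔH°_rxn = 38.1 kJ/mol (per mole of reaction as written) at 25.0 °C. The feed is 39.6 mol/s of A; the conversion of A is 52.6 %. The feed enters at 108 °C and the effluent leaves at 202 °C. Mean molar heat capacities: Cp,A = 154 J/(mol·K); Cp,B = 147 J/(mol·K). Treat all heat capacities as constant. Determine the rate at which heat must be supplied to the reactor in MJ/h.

Extent of reaction ξ = 0.526 × 39.6 = 20.83 mol/s
Reaction term: ξ·ΔH°_rxn = 20.83 × 38.1 = 793.61 kJ/s
Sensible, feed 108→25 °C: -506.17 kJ/s
Outlet flows (mol/s): A 18.77, B 20.83
Sensible, products 25→202 °C: 1053.6 kJ/s
Q = ΔH = 1341 kJ/s = 1341 kW
Heat supplied = 4827.8 MJ/h

Q_in = 4830 MJ/h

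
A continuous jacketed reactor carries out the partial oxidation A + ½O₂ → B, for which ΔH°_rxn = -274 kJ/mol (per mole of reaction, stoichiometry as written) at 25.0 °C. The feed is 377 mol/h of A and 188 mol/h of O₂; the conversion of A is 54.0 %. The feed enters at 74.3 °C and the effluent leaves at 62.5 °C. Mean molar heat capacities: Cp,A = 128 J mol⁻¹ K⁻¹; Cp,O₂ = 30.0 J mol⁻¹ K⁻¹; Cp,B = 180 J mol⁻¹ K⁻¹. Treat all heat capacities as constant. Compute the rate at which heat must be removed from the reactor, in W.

Extent of reaction ξ = 0.540 × 377 = 203.58 mol/h
Reaction term: ξ·ΔH°_rxn = 203.58 × -274 = -55781 kJ/h
Sensible, feed 74.3→25 °C: -2657.1 kJ/h
Outlet flows (mol/h): A 173.42, O₂ 86.21, B 203.58
Sensible, products 25→62.5 °C: 2303.6 kJ/h
Q = ΔH = -56134 kJ/h = -15.593 kW
Heat removed = 15593 W

Q_out = 15600 W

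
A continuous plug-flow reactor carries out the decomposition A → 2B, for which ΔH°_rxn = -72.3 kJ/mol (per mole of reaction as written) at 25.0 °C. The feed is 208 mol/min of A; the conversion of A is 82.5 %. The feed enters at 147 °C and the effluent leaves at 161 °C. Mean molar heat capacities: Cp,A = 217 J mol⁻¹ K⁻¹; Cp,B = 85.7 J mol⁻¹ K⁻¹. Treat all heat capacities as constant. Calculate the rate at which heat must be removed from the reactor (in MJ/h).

Q_out = 770 MJ/h

Extent of reaction ξ = 0.825 × 208 = 171.6 mol/min
Reaction term: ξ·ΔH°_rxn = 171.6 × -72.3 = -12407 kJ/min
Sensible, feed 147→25 °C: -5506.6 kJ/min
Outlet flows (mol/min): A 36.4, B 343.2
Sensible, products 25→161 °C: 5074.3 kJ/min
Q = ΔH = -12839 kJ/min = -213.98 kW
Heat removed = 770.34 MJ/h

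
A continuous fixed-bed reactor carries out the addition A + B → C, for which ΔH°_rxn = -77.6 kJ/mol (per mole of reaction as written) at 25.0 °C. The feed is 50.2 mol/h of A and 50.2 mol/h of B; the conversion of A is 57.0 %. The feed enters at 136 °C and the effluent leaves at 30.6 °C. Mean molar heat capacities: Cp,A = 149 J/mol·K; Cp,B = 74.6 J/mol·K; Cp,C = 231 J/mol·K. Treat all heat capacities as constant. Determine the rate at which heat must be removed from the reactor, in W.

Extent of reaction ξ = 0.570 × 50.2 = 28.614 mol/h
Reaction term: ξ·ΔH°_rxn = 28.614 × -77.6 = -2220.4 kJ/h
Sensible, feed 136→25 °C: -1245.9 kJ/h
Outlet flows (mol/h): A 21.586, B 21.586, C 28.614
Sensible, products 25→30.6 °C: 64.044 kJ/h
Q = ΔH = -3402.3 kJ/h = -0.9451 kW
Heat removed = 945.1 W

Q_out = 945 W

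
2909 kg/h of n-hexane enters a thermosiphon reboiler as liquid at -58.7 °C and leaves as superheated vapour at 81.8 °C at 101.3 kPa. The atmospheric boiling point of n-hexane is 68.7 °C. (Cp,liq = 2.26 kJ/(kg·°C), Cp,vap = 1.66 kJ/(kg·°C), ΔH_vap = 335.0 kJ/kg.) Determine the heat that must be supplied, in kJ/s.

liquid -58.7→68.7 °C: 287.92 kJ/kg
vaporisation at 68.7 °C: 335 kJ/kg
vapour 68.7→81.8 °C: 21.746 kJ/kg
Δh = 287.92 + 335 + 21.746 = 644.67 kJ/kg
Q = ṁ·Δh = 2909 kg/h × 644.67 kJ/kg = 1.8753e+06 kJ/h
|Q| = 520.93 kW

Q = 521 kJ/s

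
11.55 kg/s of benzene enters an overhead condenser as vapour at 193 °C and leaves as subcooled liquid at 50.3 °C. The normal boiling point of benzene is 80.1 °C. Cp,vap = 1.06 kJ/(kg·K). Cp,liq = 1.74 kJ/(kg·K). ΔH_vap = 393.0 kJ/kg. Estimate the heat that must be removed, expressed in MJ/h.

vapour 193→80.1 °C: -119.67 kJ/kg
condensation at 80.1 °C: -393 kJ/kg
liquid 80.1→50.3 °C: -51.852 kJ/kg
Δh = -119.67 + -393 + -51.852 = -564.53 kJ/kg
Q = ṁ·Δh = 11.55 kg/s × -564.53 kJ/kg = -6520.3 kJ/s
|Q| = 6520.3 kW = 23473 MJ/h

Q_c = 23500 MJ/h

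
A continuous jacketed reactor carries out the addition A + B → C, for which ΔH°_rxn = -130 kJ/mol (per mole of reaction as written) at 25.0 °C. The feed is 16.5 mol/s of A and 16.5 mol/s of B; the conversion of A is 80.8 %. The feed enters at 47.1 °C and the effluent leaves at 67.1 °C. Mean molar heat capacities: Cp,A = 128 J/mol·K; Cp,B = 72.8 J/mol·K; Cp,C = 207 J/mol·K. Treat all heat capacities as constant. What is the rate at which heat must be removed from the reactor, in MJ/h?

Q_out = 5990 MJ/h

Extent of reaction ξ = 0.808 × 16.5 = 13.332 mol/s
Reaction term: ξ·ΔH°_rxn = 13.332 × -130 = -1733.2 kJ/s
Sensible, feed 47.1→25 °C: -73.222 kJ/s
Outlet flows (mol/s): A 3.168, B 3.168, C 13.332
Sensible, products 25→67.1 °C: 142.97 kJ/s
Q = ΔH = -1663.4 kJ/s = -1663.4 kW
Heat removed = 5988.3 MJ/h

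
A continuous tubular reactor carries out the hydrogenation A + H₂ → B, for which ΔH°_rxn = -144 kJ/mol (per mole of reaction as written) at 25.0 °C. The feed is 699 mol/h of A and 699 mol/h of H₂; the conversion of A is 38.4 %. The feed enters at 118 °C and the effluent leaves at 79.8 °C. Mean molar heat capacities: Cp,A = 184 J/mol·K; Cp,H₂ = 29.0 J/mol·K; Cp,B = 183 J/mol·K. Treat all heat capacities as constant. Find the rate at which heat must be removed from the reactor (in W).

Extent of reaction ξ = 0.384 × 699 = 268.42 mol/h
Reaction term: ξ·ΔH°_rxn = 268.42 × -144 = -38652 kJ/h
Sensible, feed 118→25 °C: -13846 kJ/h
Outlet flows (mol/h): A 430.58, H₂ 430.58, B 268.42
Sensible, products 25→79.8 °C: 7717.7 kJ/h
Q = ΔH = -44781 kJ/h = -12.439 kW
Heat removed = 12439 W

Q_out = 12400 W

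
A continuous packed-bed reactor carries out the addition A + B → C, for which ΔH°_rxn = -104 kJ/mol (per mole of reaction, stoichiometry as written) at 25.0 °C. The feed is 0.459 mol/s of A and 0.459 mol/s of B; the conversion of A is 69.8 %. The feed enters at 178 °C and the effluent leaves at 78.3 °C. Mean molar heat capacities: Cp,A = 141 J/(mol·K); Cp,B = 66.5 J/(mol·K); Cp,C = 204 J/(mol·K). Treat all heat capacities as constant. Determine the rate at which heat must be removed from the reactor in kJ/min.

Extent of reaction ξ = 0.698 × 0.459 = 0.32038 mol/s
Reaction term: ξ·ΔH°_rxn = 0.32038 × -104 = -33.32 kJ/s
Sensible, feed 178→25 °C: -14.572 kJ/s
Outlet flows (mol/s): A 0.13862, B 0.13862, C 0.32038
Sensible, products 25→78.3 °C: 5.0167 kJ/s
Q = ΔH = -42.875 kJ/s = -42.875 kW
Heat removed = 2572.5 kJ/min

Q_out = 2570 kJ/min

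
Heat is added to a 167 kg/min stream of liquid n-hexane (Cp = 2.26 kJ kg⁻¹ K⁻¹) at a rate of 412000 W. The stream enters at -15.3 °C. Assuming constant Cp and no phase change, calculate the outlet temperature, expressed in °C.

Q = 412000 W = 24720 kJ/min
ΔT = Q/(ṁ·Cp) = 24720/(167×2.26) = 65.497 K
T_out = -15.3 + 65.497 = 50.197 °C

T_out = 50.2 °C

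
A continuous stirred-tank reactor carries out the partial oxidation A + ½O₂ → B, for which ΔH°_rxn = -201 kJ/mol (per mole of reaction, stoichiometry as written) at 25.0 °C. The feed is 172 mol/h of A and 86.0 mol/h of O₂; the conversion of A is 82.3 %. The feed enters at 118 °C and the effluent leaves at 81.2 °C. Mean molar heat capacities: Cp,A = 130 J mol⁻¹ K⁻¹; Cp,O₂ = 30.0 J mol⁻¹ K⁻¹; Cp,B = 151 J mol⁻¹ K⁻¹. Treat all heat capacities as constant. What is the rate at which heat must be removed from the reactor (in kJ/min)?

Q_out = 489 kJ/min

Extent of reaction ξ = 0.823 × 172 = 141.56 mol/h
Reaction term: ξ·ΔH°_rxn = 141.56 × -201 = -28453 kJ/h
Sensible, feed 118→25 °C: -2319.4 kJ/h
Outlet flows (mol/h): A 30.444, O₂ 15.222, B 141.56
Sensible, products 25→81.2 °C: 1449.4 kJ/h
Q = ΔH = -29323 kJ/h = -8.1452 kW
Heat removed = 488.71 kJ/min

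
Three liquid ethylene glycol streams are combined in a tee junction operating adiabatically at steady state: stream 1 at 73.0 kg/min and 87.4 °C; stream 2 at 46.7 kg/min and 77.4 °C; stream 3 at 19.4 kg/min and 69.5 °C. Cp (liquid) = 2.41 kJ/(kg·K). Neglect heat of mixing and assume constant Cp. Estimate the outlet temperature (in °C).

T_out = 81.5 °C

No heat crosses the boundary, so H_out = H_in.
Σ ṁᵢCp,ᵢTᵢ = 73.0×2.41×87.4 + 46.7×2.41×77.4 + 19.4×2.41×69.5 = 27337
Σ ṁᵢCp,ᵢ = 73.0×2.41 + 46.7×2.41 + 19.4×2.41 = 335.23
T_out = 27337 / 335.23 = 81.546 °C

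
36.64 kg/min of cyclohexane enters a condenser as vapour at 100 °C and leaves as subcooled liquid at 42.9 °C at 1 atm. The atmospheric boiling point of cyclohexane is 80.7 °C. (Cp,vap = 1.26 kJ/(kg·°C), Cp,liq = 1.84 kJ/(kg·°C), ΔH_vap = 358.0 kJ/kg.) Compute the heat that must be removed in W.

vapour 100→80.7 °C: -24.318 kJ/kg
condensation at 80.7 °C: -358 kJ/kg
liquid 80.7→42.9 °C: -69.552 kJ/kg
Δh = -24.318 + -358 + -69.552 = -451.87 kJ/kg
Q = ṁ·Δh = 36.64 kg/min × -451.87 kJ/kg = -16557 kJ/min
|Q| = 275.94 kW = 275940 W

Q_c = 276000 W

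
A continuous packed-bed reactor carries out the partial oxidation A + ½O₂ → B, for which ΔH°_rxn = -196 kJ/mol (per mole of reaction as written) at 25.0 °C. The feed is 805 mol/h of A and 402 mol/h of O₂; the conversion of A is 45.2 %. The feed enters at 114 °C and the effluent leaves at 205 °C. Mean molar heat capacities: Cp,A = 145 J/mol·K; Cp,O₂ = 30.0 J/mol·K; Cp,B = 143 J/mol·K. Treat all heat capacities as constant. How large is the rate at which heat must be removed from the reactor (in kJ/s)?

Q_out = 16.9 kJ/s

Extent of reaction ξ = 0.452 × 805 = 363.86 mol/h
Reaction term: ξ·ΔH°_rxn = 363.86 × -196 = -71317 kJ/h
Sensible, feed 114→25 °C: -11462 kJ/h
Outlet flows (mol/h): A 441.14, O₂ 220.07, B 363.86
Sensible, products 25→205 °C: 22068 kJ/h
Q = ΔH = -60711 kJ/h = -16.864 kW
Heat removed = 16.864 kJ/s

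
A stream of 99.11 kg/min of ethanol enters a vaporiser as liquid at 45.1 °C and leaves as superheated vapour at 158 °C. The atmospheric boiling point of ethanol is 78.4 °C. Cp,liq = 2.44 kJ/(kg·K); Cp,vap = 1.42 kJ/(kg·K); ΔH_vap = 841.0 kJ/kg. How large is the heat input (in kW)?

liquid 45.1→78.4 °C: 81.252 kJ/kg
vaporisation at 78.4 °C: 841 kJ/kg
vapour 78.4→158 °C: 113.03 kJ/kg
Δh = 81.252 + 841 + 113.03 = 1035.3 kJ/kg
Q = ṁ·Δh = 99.11 kg/min × 1035.3 kJ/kg = 102610 kJ/min
|Q| = 1710.1 kW

Q = 1710 kW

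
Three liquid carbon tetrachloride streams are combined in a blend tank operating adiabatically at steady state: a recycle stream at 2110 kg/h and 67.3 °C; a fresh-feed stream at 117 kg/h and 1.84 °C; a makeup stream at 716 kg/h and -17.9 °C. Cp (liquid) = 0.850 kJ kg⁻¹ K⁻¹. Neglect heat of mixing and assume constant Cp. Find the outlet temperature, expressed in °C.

No heat crosses the boundary, so H_out = H_in.
Σ ṁᵢCp,ᵢTᵢ = 2110×0.850×67.3 + 117×0.850×1.84 + 716×0.850×-17.9 = 109990
Σ ṁᵢCp,ᵢ = 2110×0.850 + 117×0.850 + 716×0.850 = 2501.6
T_out = 109990 / 2501.6 = 43.969 °C

T_out = 44.0 °C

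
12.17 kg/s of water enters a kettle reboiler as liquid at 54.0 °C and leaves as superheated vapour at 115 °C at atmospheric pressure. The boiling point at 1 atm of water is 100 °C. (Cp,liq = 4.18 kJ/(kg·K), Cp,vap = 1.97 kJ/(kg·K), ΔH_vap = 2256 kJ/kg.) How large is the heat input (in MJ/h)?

liquid 54.0→100 °C: 192.28 kJ/kg
vaporisation at 100 °C: 2256 kJ/kg
vapour 100→115 °C: 29.55 kJ/kg
Δh = 192.28 + 2256 + 29.55 = 2477.8 kJ/kg
Q = ṁ·Δh = 12.17 kg/s × 2477.8 kJ/kg = 30155 kJ/s
|Q| = 30155 kW = 108560 MJ/h

Q = 109000 MJ/h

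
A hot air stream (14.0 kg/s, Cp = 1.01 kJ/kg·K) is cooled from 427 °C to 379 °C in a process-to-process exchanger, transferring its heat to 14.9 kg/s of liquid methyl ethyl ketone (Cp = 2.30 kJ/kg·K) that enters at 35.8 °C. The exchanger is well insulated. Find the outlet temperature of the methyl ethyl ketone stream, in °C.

T_c,out = 55.6 °C

Heat released by hot stream: Q = 14.0 × 1.01 × (427 − 379) = 678.72 kJ/s
Energy balance on cold side (adiabatic exchanger): Q = ṁ_c·Cp_c·(T_c,out − T_c,in)
T_c,out = 35.8 + 678.72/(14.9 × 2.30) = 55.605 °C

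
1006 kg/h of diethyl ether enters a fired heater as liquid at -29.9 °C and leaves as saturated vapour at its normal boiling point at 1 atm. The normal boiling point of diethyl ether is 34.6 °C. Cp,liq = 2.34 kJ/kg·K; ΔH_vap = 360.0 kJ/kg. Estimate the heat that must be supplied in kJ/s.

Q = 143 kJ/s

liquid -29.9→34.6 °C: 150.93 kJ/kg
vaporisation at 34.6 °C: 360 kJ/kg
Δh = 150.93 + 360 = 510.93 kJ/kg
Q = ṁ·Δh = 1006 kg/h × 510.93 kJ/kg = 514000 kJ/h
|Q| = 142.78 kW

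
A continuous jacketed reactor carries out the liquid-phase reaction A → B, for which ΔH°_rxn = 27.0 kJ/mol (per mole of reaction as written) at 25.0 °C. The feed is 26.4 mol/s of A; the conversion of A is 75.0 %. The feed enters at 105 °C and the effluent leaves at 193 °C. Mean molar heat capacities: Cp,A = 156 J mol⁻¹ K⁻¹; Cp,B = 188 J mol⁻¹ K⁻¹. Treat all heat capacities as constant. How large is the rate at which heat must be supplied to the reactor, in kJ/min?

Extent of reaction ξ = 0.750 × 26.4 = 19.8 mol/s
Reaction term: ξ·ΔH°_rxn = 19.8 × 27.0 = 534.6 kJ/s
Sensible, feed 105→25 °C: -329.47 kJ/s
Outlet flows (mol/s): A 6.6, B 19.8
Sensible, products 25→193 °C: 798.34 kJ/s
Q = ΔH = 1003.5 kJ/s = 1003.5 kW
Heat supplied = 60208 kJ/min

Q_in = 60200 kJ/min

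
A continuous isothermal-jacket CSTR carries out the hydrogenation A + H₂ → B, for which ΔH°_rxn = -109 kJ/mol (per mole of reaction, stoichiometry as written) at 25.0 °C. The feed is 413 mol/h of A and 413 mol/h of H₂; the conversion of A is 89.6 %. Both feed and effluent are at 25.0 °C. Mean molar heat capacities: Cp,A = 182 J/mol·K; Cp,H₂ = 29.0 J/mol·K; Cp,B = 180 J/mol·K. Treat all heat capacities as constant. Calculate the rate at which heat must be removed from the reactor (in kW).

Q_out = 11.2 kW

Extent of reaction ξ = 0.896 × 413 = 370.05 mol/h
Reaction term: ξ·ΔH°_rxn = 370.05 × -109 = -40335 kJ/h
Q = ΔH = -40335 kJ/h = -11.204 kW
Heat removed = 11.204 kW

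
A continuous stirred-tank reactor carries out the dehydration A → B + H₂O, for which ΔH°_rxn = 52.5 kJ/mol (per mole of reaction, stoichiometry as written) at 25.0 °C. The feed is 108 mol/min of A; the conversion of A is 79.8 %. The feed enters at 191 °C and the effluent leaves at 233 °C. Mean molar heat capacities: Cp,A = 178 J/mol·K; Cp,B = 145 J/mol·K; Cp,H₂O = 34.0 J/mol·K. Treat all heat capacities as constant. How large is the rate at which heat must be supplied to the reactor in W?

Q_in = 89200 W

Extent of reaction ξ = 0.798 × 108 = 86.184 mol/min
Reaction term: ξ·ΔH°_rxn = 86.184 × 52.5 = 4524.7 kJ/min
Sensible, feed 191→25 °C: -3191.2 kJ/min
Outlet flows (mol/min): A 21.816, B 86.184, H₂O 86.184
Sensible, products 25→233 °C: 4016.5 kJ/min
Q = ΔH = 5350 kJ/min = 89.167 kW
Heat supplied = 89167 W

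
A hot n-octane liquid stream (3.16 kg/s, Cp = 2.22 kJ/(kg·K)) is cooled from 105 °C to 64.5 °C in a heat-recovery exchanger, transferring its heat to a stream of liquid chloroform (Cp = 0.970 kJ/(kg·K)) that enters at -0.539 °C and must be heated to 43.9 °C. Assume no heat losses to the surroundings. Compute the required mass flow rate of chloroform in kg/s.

Heat released by hot stream: Q = 3.16 × 2.22 × (105 − 64.5) = 284.12 kJ/s
Energy balance on cold side (adiabatic exchanger): Q = ṁ_c·Cp_c·(T_c,out − T_c,in)
ṁ_c = 284.12 / [0.970 × (43.9 − -0.539)] = 6.5911 kg/s

ṁ_c = 6.59 kg/s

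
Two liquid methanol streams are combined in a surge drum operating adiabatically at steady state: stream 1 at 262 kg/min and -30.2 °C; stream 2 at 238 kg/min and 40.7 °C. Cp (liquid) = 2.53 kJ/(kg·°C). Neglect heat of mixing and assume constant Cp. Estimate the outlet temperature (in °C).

Adiabatic, steady state ⇒ Σ ṁᵢCp,ᵢ(T_out − Tᵢ) = 0
T_out = Σ ṁᵢCp,ᵢTᵢ / Σ ṁᵢCp,ᵢ
      = 4488.7 / 1265 = 3.5484 °C

T_out = 3.55 °C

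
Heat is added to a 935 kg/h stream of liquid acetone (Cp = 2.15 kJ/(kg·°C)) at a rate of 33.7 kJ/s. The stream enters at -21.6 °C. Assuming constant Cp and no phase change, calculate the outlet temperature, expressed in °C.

T_out = 38.8 °C

Q = 33.7 kJ/s = 121320 kJ/h
ΔT = Q/(ṁ·Cp) = 121320/(935×2.15) = 60.351 K
T_out = -21.6 + 60.351 = 38.751 °C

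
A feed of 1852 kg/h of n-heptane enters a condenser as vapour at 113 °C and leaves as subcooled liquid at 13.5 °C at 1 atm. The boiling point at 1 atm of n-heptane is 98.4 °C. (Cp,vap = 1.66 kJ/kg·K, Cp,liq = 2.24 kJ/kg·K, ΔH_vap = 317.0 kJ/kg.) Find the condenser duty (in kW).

vapour 113→98.4 °C: -24.236 kJ/kg
condensation at 98.4 °C: -317 kJ/kg
liquid 98.4→13.5 °C: -190.18 kJ/kg
Δh = -24.236 + -317 + -190.18 = -531.41 kJ/kg
Q = ṁ·Δh = 1852 kg/h × -531.41 kJ/kg = -984180 kJ/h
|Q| = 273.38 kW

Q_c = 273 kW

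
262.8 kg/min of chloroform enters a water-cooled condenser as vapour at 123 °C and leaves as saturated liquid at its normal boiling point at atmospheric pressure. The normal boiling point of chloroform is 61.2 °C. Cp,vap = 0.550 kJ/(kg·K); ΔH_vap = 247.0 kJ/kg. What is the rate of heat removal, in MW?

vapour 123→61.2 °C: -33.99 kJ/kg
condensation at 61.2 °C: -247 kJ/kg
Δh = -33.99 + -247 = -280.99 kJ/kg
Q = ṁ·Δh = 262.8 kg/min × -280.99 kJ/kg = -73844 kJ/min
|Q| = 1230.7 kW = 1.2307 MW

Q_c = 1.23 MW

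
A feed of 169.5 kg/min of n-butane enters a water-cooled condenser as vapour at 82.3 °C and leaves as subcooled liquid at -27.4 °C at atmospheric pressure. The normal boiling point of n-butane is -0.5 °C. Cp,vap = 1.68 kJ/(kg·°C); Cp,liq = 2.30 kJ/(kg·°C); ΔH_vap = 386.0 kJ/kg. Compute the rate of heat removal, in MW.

vapour 82.3→-0.5 °C: -139.1 kJ/kg
condensation at -0.5 °C: -386 kJ/kg
liquid -0.5→-27.4 °C: -61.87 kJ/kg
Δh = -139.1 + -386 + -61.87 = -586.97 kJ/kg
Q = ṁ·Δh = 169.5 kg/min × -586.97 kJ/kg = -99492 kJ/min
|Q| = 1658.2 kW = 1.6582 MW

Q_c = 1.66 MW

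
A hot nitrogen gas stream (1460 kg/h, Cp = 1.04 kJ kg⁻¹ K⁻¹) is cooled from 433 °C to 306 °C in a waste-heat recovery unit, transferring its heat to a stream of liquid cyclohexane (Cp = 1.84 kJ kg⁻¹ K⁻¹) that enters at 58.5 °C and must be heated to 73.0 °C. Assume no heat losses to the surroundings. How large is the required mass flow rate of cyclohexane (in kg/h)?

ṁ_c = 7230 kg/h

Heat released by hot stream: Q = 1460 × 1.04 × (433 − 306) = 192840 kJ/h
Energy balance on cold side (adiabatic exchanger): Q = ṁ_c·Cp_c·(T_c,out − T_c,in)
ṁ_c = 192840 / [1.84 × (73.0 − 58.5)] = 7227.8 kg/h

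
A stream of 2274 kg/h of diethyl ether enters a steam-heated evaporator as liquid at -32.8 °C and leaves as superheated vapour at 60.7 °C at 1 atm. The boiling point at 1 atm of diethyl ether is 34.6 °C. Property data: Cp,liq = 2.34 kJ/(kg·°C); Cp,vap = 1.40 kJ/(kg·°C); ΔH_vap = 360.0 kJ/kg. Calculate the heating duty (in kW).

liquid -32.8→34.6 °C: 157.72 kJ/kg
vaporisation at 34.6 °C: 360 kJ/kg
vapour 34.6→60.7 °C: 36.54 kJ/kg
Δh = 157.72 + 360 + 36.54 = 554.26 kJ/kg
Q = ṁ·Δh = 2274 kg/h × 554.26 kJ/kg = 1.2604e+06 kJ/h
|Q| = 350.11 kW

Q = 350 kW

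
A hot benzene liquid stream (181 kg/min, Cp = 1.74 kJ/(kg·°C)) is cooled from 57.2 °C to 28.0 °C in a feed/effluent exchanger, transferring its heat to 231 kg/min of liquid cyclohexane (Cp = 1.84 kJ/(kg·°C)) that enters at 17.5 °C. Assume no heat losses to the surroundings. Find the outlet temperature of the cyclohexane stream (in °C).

Heat released by hot stream: Q = 181 × 1.74 × (57.2 − 28.0) = 9196.2 kJ/min
Energy balance on cold side (adiabatic exchanger): Q = ṁ_c·Cp_c·(T_c,out − T_c,in)
T_c,out = 17.5 + 9196.2/(231 × 1.84) = 39.136 °C

T_c,out = 39.1 °C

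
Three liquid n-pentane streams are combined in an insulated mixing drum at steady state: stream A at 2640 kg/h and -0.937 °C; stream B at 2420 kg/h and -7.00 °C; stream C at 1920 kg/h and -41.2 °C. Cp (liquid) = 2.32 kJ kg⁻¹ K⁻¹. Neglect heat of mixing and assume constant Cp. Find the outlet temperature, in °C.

T_out = -14.1 °C

Energy balance with Q = 0: Σ ṁᵢCp,ᵢ(T_out − Tᵢ) = 0
Σ ṁᵢCp,ᵢTᵢ = 2640×2.32×-0.937 + 2420×2.32×-7.00 + 1920×2.32×-41.2 = -228560
Σ ṁᵢCp,ᵢ = 2640×2.32 + 2420×2.32 + 1920×2.32 = 16194
T_out = -228560 / 16194 = -14.114 °C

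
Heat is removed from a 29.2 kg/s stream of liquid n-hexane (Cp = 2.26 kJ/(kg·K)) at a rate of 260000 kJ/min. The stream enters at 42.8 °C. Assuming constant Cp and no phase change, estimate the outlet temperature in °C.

T_out = -22.9 °C

Q = 260000 kJ/min = 4333.3 kJ/s
ΔT = Q/(ṁ·Cp) = 4333.3/(29.2×2.26) = 65.665 K
T_out = 42.8 − 65.665 = -22.865 °C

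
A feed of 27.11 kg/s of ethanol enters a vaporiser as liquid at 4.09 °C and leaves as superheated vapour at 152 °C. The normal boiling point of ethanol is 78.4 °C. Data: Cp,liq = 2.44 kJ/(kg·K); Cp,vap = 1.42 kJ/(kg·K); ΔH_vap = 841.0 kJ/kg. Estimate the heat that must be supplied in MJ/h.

Q = 110000 MJ/h

liquid 4.09→78.4 °C: 181.32 kJ/kg
vaporisation at 78.4 °C: 841 kJ/kg
vapour 78.4→152 °C: 104.51 kJ/kg
Δh = 181.32 + 841 + 104.51 = 1126.8 kJ/kg
Q = ṁ·Δh = 27.11 kg/s × 1126.8 kJ/kg = 30548 kJ/s
|Q| = 30548 kW = 109970 MJ/h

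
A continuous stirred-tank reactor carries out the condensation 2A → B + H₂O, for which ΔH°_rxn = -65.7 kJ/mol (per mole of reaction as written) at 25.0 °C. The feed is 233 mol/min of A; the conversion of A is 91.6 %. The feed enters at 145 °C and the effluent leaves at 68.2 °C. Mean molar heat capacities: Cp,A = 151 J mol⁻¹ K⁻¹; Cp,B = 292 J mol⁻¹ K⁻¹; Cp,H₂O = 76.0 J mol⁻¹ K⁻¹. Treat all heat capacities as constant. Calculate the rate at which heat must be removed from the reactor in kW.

Extent of reaction ξ = 0.916 × 233 / 2 = 106.71 mol/min
Reaction term: ξ·ΔH°_rxn = 106.71 × -65.7 = -7011.1 kJ/min
Sensible, feed 145→25 °C: -4222 kJ/min
Outlet flows (mol/min): A 19.572, B 106.71, H₂O 106.71
Sensible, products 25→68.2 °C: 1824.2 kJ/min
Q = ΔH = -9408.9 kJ/min = -156.82 kW
Heat removed = 156.82 kW

Q_out = 157 kW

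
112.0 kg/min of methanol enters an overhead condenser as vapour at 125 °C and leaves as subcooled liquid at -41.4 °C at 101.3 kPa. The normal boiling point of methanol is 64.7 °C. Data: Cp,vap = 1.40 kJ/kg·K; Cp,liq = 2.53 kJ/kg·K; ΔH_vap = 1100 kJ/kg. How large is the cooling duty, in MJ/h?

Q_c = 9760 MJ/h

vapour 125→64.7 °C: -84.42 kJ/kg
condensation at 64.7 °C: -1100 kJ/kg
liquid 64.7→-41.4 °C: -268.43 kJ/kg
Δh = -84.42 + -1100 + -268.43 = -1452.9 kJ/kg
Q = ṁ·Δh = 112.0 kg/min × -1452.9 kJ/kg = -162720 kJ/min
|Q| = 2712 kW = 9763.2 MJ/h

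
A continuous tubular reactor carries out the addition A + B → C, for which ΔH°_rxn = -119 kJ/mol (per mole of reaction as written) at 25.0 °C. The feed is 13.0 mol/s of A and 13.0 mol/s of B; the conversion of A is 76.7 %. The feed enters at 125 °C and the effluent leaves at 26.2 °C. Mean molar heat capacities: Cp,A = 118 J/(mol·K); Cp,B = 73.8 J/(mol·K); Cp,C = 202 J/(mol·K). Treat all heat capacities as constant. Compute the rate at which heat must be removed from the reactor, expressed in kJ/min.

Extent of reaction ξ = 0.767 × 13.0 = 9.971 mol/s
Reaction term: ξ·ΔH°_rxn = 9.971 × -119 = -1186.5 kJ/s
Sensible, feed 125→25 °C: -249.34 kJ/s
Outlet flows (mol/s): A 3.029, B 3.029, C 9.971
Sensible, products 25→26.2 °C: 3.1141 kJ/s
Q = ΔH = -1432.8 kJ/s = -1432.8 kW
Heat removed = 85966 kJ/min

Q_out = 86000 kJ/min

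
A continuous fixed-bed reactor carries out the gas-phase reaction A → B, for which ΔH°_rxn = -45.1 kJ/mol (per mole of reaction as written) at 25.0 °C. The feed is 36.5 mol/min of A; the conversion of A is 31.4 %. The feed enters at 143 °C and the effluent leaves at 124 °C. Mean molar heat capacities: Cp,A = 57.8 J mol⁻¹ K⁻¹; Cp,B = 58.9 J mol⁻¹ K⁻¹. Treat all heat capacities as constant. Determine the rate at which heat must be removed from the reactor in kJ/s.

Q_out = 9.26 kJ/s

Extent of reaction ξ = 0.314 × 36.5 = 11.461 mol/min
Reaction term: ξ·ΔH°_rxn = 11.461 × -45.1 = -516.89 kJ/min
Sensible, feed 143→25 °C: -248.94 kJ/min
Outlet flows (mol/min): A 25.039, B 11.461
Sensible, products 25→124 °C: 210.11 kJ/min
Q = ΔH = -555.73 kJ/min = -9.2621 kW
Heat removed = 9.2621 kJ/s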